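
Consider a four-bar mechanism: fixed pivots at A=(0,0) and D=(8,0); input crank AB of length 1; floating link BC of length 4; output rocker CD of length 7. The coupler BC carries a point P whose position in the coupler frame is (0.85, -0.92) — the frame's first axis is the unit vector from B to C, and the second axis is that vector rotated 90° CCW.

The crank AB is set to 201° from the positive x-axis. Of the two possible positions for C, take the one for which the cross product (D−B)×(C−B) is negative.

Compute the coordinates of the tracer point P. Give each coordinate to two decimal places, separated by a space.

A=(0,0), D=(8.00,0)
B = A + 1.00·(cos201°, sin201°) = (-0.9336, -0.3584)
|BD| = 8.9408
circle(B,4.00) ∩ circle(D,7.00): a=2.6249, h=3.0183
  candidates: C₊=(1.5682,2.7627) cross=26.986; C₋=(1.8102,-3.2690) cross=-26.986
  mode - wants cross < 0 → take C=(1.8102,-3.2690) (cross=-26.986)
ex = (C−B)/|BC| = (0.6859,-0.7277); ey = (0.7277,0.6859)
P = B + 0.85·ex + -0.92·ey = (-1.0200,-1.6079)

-1.02 -1.61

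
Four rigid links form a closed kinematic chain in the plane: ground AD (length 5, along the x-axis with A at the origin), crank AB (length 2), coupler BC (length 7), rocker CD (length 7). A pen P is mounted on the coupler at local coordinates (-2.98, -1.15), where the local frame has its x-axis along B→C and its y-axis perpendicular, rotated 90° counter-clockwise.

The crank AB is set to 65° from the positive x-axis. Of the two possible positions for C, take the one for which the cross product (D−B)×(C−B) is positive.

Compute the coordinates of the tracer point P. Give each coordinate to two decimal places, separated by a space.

-0.32 -1.16

A=(0,0), D=(5.00,0)
B = A + 2.00·(cos65°, sin65°) = (0.8452, 1.8126)
|BD| = 4.5329
circle(B,7.00) ∩ circle(D,7.00): a=2.2665, h=6.6229
  candidates: C₊=(5.5710,6.9767) cross=30.021; C₋=(0.2743,-5.1641) cross=-30.021
  mode + wants cross > 0 → take C=(5.5710,6.9767) (cross=30.021)
ex = (C−B)/|BC| = (0.6751,0.7377); ey = (-0.7377,0.6751)
P = B + -2.98·ex + -1.15·ey = (-0.3182,-1.1622)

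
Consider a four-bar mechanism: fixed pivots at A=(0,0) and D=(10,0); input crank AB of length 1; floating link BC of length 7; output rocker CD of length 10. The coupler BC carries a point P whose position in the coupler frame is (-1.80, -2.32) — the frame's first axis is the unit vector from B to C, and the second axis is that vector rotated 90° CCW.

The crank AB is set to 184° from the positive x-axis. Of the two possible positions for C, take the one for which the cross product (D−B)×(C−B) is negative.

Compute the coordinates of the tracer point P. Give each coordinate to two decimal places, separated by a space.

A=(0,0), D=(10.00,0)
B = A + 1.00·(cos184°, sin184°) = (-0.9976, -0.0698)
|BD| = 10.9978
circle(B,7.00) ∩ circle(D,10.00): a=3.1802, h=6.2359
  candidates: C₊=(2.1431,6.1862) cross=68.581; C₋=(2.2222,-6.2853) cross=-68.581
  mode - wants cross < 0 → take C=(2.2222,-6.2853) (cross=-68.581)
ex = (C−B)/|BC| = (0.4600,-0.8879); ey = (0.8879,0.4600)
P = B + -1.80·ex + -2.32·ey = (-3.8855,0.4614)

-3.89 0.46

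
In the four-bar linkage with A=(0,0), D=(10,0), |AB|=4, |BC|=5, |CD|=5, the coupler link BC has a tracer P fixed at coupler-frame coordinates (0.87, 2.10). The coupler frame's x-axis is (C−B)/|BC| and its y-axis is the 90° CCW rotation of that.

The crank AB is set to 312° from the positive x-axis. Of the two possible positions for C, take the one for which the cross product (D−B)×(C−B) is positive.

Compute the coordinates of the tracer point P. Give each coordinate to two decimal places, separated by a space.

1.30 -1.17

A=(0,0), D=(10.00,0)
B = A + 4.00·(cos312°, sin312°) = (2.6765, -2.9726)
|BD| = 7.9038
circle(B,5.00) ∩ circle(D,5.00): a=3.9519, h=3.0631
  candidates: C₊=(5.1862,1.3519) cross=24.210; C₋=(7.4903,-4.3245) cross=-24.210
  mode + wants cross > 0 → take C=(5.1862,1.3519) (cross=24.210)
ex = (C−B)/|BC| = (0.5019,0.8649); ey = (-0.8649,0.5019)
P = B + 0.87·ex + 2.10·ey = (1.2969,-1.1660)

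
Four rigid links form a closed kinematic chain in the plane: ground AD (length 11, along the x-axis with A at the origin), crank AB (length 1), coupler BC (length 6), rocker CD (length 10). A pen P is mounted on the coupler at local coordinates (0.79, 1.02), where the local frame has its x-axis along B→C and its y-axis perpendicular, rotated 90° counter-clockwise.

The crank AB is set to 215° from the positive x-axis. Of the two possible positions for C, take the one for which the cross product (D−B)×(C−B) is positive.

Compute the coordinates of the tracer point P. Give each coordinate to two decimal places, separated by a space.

A=(0,0), D=(11.00,0)
B = A + 1.00·(cos215°, sin215°) = (-0.8192, -0.5736)
|BD| = 11.8331
circle(B,6.00) ∩ circle(D,10.00): a=3.2122, h=5.0677
  candidates: C₊=(2.1437,4.6439) cross=59.966; C₋=(2.6350,-5.4796) cross=-59.966
  mode + wants cross > 0 → take C=(2.1437,4.6439) (cross=59.966)
ex = (C−B)/|BC| = (0.4938,0.8696); ey = (-0.8696,0.4938)
P = B + 0.79·ex + 1.02·ey = (-1.3160,0.6171)

-1.32 0.62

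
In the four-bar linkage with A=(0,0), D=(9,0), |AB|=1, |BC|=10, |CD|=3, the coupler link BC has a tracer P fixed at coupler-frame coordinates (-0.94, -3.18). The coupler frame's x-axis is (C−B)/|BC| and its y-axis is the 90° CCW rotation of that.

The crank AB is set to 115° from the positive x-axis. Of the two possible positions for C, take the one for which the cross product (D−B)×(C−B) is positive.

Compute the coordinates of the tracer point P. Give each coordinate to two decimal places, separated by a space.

-0.68 -2.40

A=(0,0), D=(9.00,0)
B = A + 1.00·(cos115°, sin115°) = (-0.4226, 0.9063)
|BD| = 9.4661
circle(B,10.00) ∩ circle(D,3.00): a=9.5397, h=2.9991
  candidates: C₊=(9.3604,2.9783) cross=28.390; C₋=(8.7861,-2.9924) cross=-28.390
  mode + wants cross > 0 → take C=(9.3604,2.9783) (cross=28.390)
ex = (C−B)/|BC| = (0.9783,0.2072); ey = (-0.2072,0.9783)
P = B + -0.94·ex + -3.18·ey = (-0.6833,-2.3994)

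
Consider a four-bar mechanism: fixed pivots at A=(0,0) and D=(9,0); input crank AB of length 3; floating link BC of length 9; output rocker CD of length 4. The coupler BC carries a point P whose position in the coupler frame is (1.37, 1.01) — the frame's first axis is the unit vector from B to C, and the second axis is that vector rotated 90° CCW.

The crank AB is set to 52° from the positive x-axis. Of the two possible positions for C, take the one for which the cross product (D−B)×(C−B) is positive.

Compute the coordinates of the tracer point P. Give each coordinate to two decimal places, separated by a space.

A=(0,0), D=(9.00,0)
B = A + 3.00·(cos52°, sin52°) = (1.8470, 2.3640)
|BD| = 7.5335
circle(B,9.00) ∩ circle(D,4.00): a=8.0808, h=3.9624
  candidates: C₊=(10.7630,3.5905) cross=29.851; C₋=(8.2762,-3.9340) cross=-29.851
  mode + wants cross > 0 → take C=(10.7630,3.5905) (cross=29.851)
ex = (C−B)/|BC| = (0.9907,0.1363); ey = (-0.1363,0.9907)
P = B + 1.37·ex + 1.01·ey = (3.0666,3.5513)

3.07 3.55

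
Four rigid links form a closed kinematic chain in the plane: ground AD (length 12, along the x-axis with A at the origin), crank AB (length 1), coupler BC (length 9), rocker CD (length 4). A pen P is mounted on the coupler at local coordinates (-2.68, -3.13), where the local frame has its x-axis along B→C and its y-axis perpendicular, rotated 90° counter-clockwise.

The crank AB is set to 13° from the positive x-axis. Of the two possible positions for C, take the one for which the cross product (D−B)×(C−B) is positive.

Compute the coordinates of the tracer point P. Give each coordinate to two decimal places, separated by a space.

-0.56 -3.60

A=(0,0), D=(12.00,0)
B = A + 1.00·(cos13°, sin13°) = (0.9744, 0.2250)
|BD| = 11.0279
circle(B,9.00) ∩ circle(D,4.00): a=8.4610, h=3.0677
  candidates: C₊=(9.4962,3.1195) cross=33.831; C₋=(9.3711,-3.0147) cross=-33.831
  mode + wants cross > 0 → take C=(9.4962,3.1195) (cross=33.831)
ex = (C−B)/|BC| = (0.9469,0.3216); ey = (-0.3216,0.9469)
P = B + -2.68·ex + -3.13·ey = (-0.5566,-3.6007)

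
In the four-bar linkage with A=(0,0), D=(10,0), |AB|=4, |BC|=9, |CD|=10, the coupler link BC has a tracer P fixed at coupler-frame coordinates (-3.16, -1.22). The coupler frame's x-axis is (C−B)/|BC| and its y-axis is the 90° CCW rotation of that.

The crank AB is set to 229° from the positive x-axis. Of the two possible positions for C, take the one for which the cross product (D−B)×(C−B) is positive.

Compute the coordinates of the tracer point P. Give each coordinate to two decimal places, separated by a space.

A=(0,0), D=(10.00,0)
B = A + 4.00·(cos229°, sin229°) = (-2.6242, -3.0188)
|BD| = 12.9802
circle(B,9.00) ∩ circle(D,10.00): a=5.7582, h=6.9169
  candidates: C₊=(1.3674,5.0476) cross=89.782; C₋=(4.5847,-8.4068) cross=-89.782
  mode + wants cross > 0 → take C=(1.3674,5.0476) (cross=89.782)
ex = (C−B)/|BC| = (0.4435,0.8963); ey = (-0.8963,0.4435)
P = B + -3.16·ex + -1.22·ey = (-2.9323,-6.3921)

-2.93 -6.39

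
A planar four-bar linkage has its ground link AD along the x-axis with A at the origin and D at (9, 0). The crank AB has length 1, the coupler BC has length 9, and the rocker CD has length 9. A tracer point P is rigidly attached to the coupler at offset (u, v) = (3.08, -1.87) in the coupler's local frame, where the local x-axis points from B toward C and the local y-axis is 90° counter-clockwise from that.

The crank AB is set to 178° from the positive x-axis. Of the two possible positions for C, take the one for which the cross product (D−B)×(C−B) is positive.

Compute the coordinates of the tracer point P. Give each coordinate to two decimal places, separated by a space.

2.27 1.55

A=(0,0), D=(9.00,0)
B = A + 1.00·(cos178°, sin178°) = (-0.9994, 0.0349)
|BD| = 9.9995
circle(B,9.00) ∩ circle(D,9.00): a=4.9997, h=7.4835
  candidates: C₊=(4.0264,7.5009) cross=74.831; C₋=(3.9742,-7.4660) cross=-74.831
  mode + wants cross > 0 → take C=(4.0264,7.5009) (cross=74.831)
ex = (C−B)/|BC| = (0.5584,0.8296); ey = (-0.8296,0.5584)
P = B + 3.08·ex + -1.87·ey = (2.2718,1.5457)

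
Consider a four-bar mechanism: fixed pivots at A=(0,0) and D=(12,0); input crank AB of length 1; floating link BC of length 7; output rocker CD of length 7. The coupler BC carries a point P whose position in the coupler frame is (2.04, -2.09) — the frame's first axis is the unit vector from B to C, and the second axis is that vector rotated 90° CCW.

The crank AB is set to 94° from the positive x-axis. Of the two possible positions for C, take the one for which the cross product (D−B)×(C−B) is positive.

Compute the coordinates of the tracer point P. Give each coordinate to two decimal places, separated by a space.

A=(0,0), D=(12.00,0)
B = A + 1.00·(cos94°, sin94°) = (-0.0698, 0.9976)
|BD| = 12.1109
circle(B,7.00) ∩ circle(D,7.00): a=6.0555, h=3.5116
  candidates: C₊=(6.2544,3.9985) cross=42.529; C₋=(5.6759,-3.0009) cross=-42.529
  mode + wants cross > 0 → take C=(6.2544,3.9985) (cross=42.529)
ex = (C−B)/|BC| = (0.9034,0.4287); ey = (-0.4287,0.9034)
P = B + 2.04·ex + -2.09·ey = (2.6693,-0.0161)

2.67 -0.02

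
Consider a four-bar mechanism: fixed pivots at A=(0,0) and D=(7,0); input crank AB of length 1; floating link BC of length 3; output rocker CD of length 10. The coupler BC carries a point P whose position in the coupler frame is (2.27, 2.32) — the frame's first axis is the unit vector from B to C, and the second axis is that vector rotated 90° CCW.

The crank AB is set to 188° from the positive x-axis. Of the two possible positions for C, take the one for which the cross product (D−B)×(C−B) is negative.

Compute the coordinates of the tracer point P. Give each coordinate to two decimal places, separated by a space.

-0.31 -3.31

A=(0,0), D=(7.00,0)
B = A + 1.00·(cos188°, sin188°) = (-0.9903, -0.1392)
|BD| = 7.9915
circle(B,3.00) ∩ circle(D,10.00): a=-1.6978, h=2.4733
  candidates: C₊=(-2.7309,2.3042) cross=19.766; C₋=(-2.6448,-2.6417) cross=-19.766
  mode - wants cross < 0 → take C=(-2.6448,-2.6417) (cross=-19.766)
ex = (C−B)/|BC| = (-0.5515,-0.8342); ey = (0.8342,-0.5515)
P = B + 2.27·ex + 2.32·ey = (-0.3069,-3.3122)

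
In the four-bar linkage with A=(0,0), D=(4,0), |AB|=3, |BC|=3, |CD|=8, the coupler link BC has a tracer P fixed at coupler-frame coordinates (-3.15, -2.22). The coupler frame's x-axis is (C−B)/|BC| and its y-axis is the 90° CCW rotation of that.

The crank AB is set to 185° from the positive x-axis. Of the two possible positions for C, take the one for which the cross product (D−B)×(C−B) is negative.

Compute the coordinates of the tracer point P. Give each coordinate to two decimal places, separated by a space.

-4.86 3.11

A=(0,0), D=(4.00,0)
B = A + 3.00·(cos185°, sin185°) = (-2.9886, -0.2615)
|BD| = 6.9935
circle(B,3.00) ∩ circle(D,8.00): a=-0.4355, h=2.9682
  candidates: C₊=(-3.5348,2.6884) cross=20.758; C₋=(-3.3128,-3.2439) cross=-20.758
  mode - wants cross < 0 → take C=(-3.3128,-3.2439) (cross=-20.758)
ex = (C−B)/|BC| = (-0.1081,-0.9941); ey = (0.9941,-0.1081)
P = B + -3.15·ex + -2.22·ey = (-4.8551,3.1100)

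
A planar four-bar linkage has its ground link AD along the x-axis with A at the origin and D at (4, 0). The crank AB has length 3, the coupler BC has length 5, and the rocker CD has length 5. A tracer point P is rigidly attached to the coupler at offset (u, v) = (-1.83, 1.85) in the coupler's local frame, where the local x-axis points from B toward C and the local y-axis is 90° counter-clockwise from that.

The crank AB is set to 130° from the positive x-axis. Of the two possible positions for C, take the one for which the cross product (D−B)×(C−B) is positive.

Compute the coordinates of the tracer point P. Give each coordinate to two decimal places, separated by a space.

A=(0,0), D=(4.00,0)
B = A + 3.00·(cos130°, sin130°) = (-1.9284, 2.2981)
|BD| = 6.3582
circle(B,5.00) ∩ circle(D,5.00): a=3.1791, h=3.8592
  candidates: C₊=(2.4307,4.7473) cross=24.538; C₋=(-0.3591,-2.4492) cross=-24.538
  mode + wants cross > 0 → take C=(2.4307,4.7473) (cross=24.538)
ex = (C−B)/|BC| = (0.8718,0.4898); ey = (-0.4898,0.8718)
P = B + -1.83·ex + 1.85·ey = (-4.4300,3.0146)

-4.43 3.01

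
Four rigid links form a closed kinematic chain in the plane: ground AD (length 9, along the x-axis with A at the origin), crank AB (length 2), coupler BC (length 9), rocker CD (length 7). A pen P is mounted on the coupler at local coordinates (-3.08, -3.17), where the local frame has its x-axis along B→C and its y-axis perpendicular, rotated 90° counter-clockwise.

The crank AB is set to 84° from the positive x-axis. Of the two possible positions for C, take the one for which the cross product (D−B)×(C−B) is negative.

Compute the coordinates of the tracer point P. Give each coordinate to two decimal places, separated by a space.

-4.10 2.96

A=(0,0), D=(9.00,0)
B = A + 2.00·(cos84°, sin84°) = (0.2091, 1.9890)
|BD| = 9.0132
circle(B,9.00) ∩ circle(D,7.00): a=6.2818, h=6.4451
  candidates: C₊=(7.7583,6.8890) cross=58.091; C₋=(4.9136,-5.6834) cross=-58.091
  mode - wants cross < 0 → take C=(4.9136,-5.6834) (cross=-58.091)
ex = (C−B)/|BC| = (0.5227,-0.8525); ey = (0.8525,0.5227)
P = B + -3.08·ex + -3.17·ey = (-4.1034,2.9577)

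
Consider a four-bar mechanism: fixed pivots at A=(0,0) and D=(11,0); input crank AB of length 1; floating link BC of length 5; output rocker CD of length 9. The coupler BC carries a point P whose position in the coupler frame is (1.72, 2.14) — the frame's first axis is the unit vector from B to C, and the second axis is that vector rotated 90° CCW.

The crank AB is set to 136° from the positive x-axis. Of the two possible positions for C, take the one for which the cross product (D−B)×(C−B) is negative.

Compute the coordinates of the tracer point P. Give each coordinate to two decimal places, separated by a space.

2.02 0.79

A=(0,0), D=(11.00,0)
B = A + 1.00·(cos136°, sin136°) = (-0.7193, 0.6947)
|BD| = 11.7399
circle(B,5.00) ∩ circle(D,9.00): a=3.4849, h=3.5854
  candidates: C₊=(2.9716,4.0676) cross=42.093; C₋=(2.5473,-3.0907) cross=-42.093
  mode - wants cross < 0 → take C=(2.5473,-3.0907) (cross=-42.093)
ex = (C−B)/|BC| = (0.6533,-0.7571); ey = (0.7571,0.6533)
P = B + 1.72·ex + 2.14·ey = (2.0245,0.7906)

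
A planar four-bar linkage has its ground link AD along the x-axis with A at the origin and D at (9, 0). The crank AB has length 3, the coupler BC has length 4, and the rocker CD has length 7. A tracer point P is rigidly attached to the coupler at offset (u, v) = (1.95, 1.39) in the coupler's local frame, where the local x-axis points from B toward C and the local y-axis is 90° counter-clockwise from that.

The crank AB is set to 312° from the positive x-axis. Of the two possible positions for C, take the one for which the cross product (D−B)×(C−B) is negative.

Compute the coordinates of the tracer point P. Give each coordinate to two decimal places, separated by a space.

A=(0,0), D=(9.00,0)
B = A + 3.00·(cos312°, sin312°) = (2.0074, -2.2294)
|BD| = 7.3394
circle(B,4.00) ∩ circle(D,7.00): a=1.4216, h=3.7389
  candidates: C₊=(2.2261,1.7646) cross=27.441; C₋=(4.4975,-5.3598) cross=-27.441
  mode - wants cross < 0 → take C=(4.4975,-5.3598) (cross=-27.441)
ex = (C−B)/|BC| = (0.6225,-0.7826); ey = (0.7826,0.6225)
P = B + 1.95·ex + 1.39·ey = (4.3091,-2.8902)

4.31 -2.89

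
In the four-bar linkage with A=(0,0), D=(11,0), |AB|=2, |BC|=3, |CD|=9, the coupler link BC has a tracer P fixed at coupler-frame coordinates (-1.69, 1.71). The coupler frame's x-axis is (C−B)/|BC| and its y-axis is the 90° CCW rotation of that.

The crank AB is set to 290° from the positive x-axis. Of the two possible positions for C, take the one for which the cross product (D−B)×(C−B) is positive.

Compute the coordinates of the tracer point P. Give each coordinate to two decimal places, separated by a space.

-1.60 -2.62

A=(0,0), D=(11.00,0)
B = A + 2.00·(cos290°, sin290°) = (0.6840, -1.8794)
|BD| = 10.4858
circle(B,3.00) ∩ circle(D,9.00): a=1.8097, h=2.3927
  candidates: C₊=(2.0355,0.7989) cross=25.090; C₋=(2.8932,-3.9090) cross=-25.090
  mode + wants cross > 0 → take C=(2.0355,0.7989) (cross=25.090)
ex = (C−B)/|BC| = (0.4505,0.8928); ey = (-0.8928,0.4505)
P = B + -1.69·ex + 1.71·ey = (-1.6040,-2.6178)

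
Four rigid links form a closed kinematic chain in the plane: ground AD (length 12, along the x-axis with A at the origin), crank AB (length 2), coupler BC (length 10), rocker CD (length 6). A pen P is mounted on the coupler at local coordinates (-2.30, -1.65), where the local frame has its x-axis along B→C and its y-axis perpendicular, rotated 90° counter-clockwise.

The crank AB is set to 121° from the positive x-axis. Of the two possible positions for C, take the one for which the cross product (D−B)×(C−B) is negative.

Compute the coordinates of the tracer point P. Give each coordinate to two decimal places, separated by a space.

-3.86 1.60

A=(0,0), D=(12.00,0)
B = A + 2.00·(cos121°, sin121°) = (-1.0301, 1.7143)
|BD| = 13.1424
circle(B,10.00) ∩ circle(D,6.00): a=9.0061, h=4.3464
  candidates: C₊=(8.4660,4.8488) cross=57.122; C₋=(7.3321,-3.7697) cross=-57.122
  mode - wants cross < 0 → take C=(7.3321,-3.7697) (cross=-57.122)
ex = (C−B)/|BC| = (0.8362,-0.5484); ey = (0.5484,0.8362)
P = B + -2.30·ex + -1.65·ey = (-3.8582,1.5959)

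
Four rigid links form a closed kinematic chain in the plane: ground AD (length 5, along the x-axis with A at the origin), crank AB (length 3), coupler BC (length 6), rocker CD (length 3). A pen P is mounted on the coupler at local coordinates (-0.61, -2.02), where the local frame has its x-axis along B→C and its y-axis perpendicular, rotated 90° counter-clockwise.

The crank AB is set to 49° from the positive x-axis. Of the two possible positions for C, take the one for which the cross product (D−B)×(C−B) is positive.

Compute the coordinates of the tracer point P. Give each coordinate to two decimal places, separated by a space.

A=(0,0), D=(5.00,0)
B = A + 3.00·(cos49°, sin49°) = (1.9682, 2.2641)
|BD| = 3.7839
circle(B,6.00) ∩ circle(D,3.00): a=5.4597, h=2.4884
  candidates: C₊=(7.8316,0.9911) cross=9.416; C₋=(4.8537,-2.9964) cross=-9.416
  mode + wants cross > 0 → take C=(7.8316,0.9911) (cross=9.416)
ex = (C−B)/|BC| = (0.9772,-0.2122); ey = (0.2122,0.9772)
P = B + -0.61·ex + -2.02·ey = (0.9435,0.4195)

0.94 0.42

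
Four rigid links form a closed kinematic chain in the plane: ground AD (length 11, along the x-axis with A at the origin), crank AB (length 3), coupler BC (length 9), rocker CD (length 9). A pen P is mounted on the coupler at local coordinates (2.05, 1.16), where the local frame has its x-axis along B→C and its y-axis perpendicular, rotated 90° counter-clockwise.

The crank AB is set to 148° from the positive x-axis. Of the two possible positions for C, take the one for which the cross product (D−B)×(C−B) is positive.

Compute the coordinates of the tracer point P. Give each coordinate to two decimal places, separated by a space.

A=(0,0), D=(11.00,0)
B = A + 3.00·(cos148°, sin148°) = (-2.5441, 1.5898)
|BD| = 13.6371
circle(B,9.00) ∩ circle(D,9.00): a=6.8186, h=5.8743
  candidates: C₊=(4.9127,6.6291) cross=80.108; C₋=(3.5431,-5.0394) cross=-80.108
  mode + wants cross > 0 → take C=(4.9127,6.6291) (cross=80.108)
ex = (C−B)/|BC| = (0.8285,0.5599); ey = (-0.5599,0.8285)
P = B + 2.05·ex + 1.16·ey = (-1.4952,3.6987)

-1.50 3.70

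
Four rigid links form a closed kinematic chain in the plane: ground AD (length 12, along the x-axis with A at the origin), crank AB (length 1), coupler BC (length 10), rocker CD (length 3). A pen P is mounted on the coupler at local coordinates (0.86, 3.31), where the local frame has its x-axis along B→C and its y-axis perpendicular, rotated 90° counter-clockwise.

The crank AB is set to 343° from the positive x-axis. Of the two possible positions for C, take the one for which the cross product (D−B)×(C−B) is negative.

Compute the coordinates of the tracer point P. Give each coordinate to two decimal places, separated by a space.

A=(0,0), D=(12.00,0)
B = A + 1.00·(cos343°, sin343°) = (0.9563, -0.2924)
|BD| = 11.0476
circle(B,10.00) ∩ circle(D,3.00): a=9.6423, h=2.6505
  candidates: C₊=(10.5251,2.6124) cross=29.282; C₋=(10.6654,-2.6868) cross=-29.282
  mode - wants cross < 0 → take C=(10.6654,-2.6868) (cross=-29.282)
ex = (C−B)/|BC| = (0.9709,-0.2394); ey = (0.2394,0.9709)
P = B + 0.86·ex + 3.31·ey = (2.5838,2.7154)

2.58 2.72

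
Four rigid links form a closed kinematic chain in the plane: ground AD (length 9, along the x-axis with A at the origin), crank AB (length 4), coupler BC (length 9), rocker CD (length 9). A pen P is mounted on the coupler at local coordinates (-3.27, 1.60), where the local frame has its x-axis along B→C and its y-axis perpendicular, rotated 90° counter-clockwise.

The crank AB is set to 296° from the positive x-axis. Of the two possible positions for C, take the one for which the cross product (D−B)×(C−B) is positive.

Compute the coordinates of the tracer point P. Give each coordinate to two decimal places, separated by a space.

0.14 -6.86

A=(0,0), D=(9.00,0)
B = A + 4.00·(cos296°, sin296°) = (1.7535, -3.5952)
|BD| = 8.0893
circle(B,9.00) ∩ circle(D,9.00): a=4.0447, h=8.0399
  candidates: C₊=(1.8035,5.4047) cross=65.038; C₋=(8.9500,-8.9999) cross=-65.038
  mode + wants cross > 0 → take C=(1.8035,5.4047) (cross=65.038)
ex = (C−B)/|BC| = (0.0056,1.0000); ey = (-1.0000,0.0056)
P = B + -3.27·ex + 1.60·ey = (0.1353,-6.8562)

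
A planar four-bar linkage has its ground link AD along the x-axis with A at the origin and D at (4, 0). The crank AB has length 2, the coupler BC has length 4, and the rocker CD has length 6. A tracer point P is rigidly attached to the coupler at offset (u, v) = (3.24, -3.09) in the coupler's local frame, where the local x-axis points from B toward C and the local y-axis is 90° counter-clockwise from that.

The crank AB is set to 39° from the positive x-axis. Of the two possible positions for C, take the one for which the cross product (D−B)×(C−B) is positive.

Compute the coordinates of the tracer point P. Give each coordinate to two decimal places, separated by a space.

A=(0,0), D=(4.00,0)
B = A + 2.00·(cos39°, sin39°) = (1.5543, 1.2586)
|BD| = 2.7506
circle(B,4.00) ∩ circle(D,6.00): a=-2.2603, h=3.3001
  candidates: C₊=(1.0546,5.2273) cross=9.077; C₋=(-1.9656,-0.6414) cross=-9.077
  mode + wants cross > 0 → take C=(1.0546,5.2273) (cross=9.077)
ex = (C−B)/|BC| = (-0.1249,0.9922); ey = (-0.9922,-0.1249)
P = B + 3.24·ex + -3.09·ey = (4.2154,4.8593)

4.22 4.86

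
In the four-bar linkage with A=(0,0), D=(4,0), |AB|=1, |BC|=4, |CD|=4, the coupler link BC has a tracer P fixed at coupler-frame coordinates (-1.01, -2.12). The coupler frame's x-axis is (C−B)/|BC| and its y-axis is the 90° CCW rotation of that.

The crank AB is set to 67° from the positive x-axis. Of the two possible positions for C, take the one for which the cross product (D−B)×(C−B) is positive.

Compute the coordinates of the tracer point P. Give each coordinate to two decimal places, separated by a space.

1.29 -1.25

A=(0,0), D=(4.00,0)
B = A + 1.00·(cos67°, sin67°) = (0.3907, 0.9205)
|BD| = 3.7248
circle(B,4.00) ∩ circle(D,4.00): a=1.8624, h=3.5400
  candidates: C₊=(3.0702,3.8904) cross=13.186; C₋=(1.3205,-2.9699) cross=-13.186
  mode + wants cross > 0 → take C=(3.0702,3.8904) (cross=13.186)
ex = (C−B)/|BC| = (0.6699,0.7425); ey = (-0.7425,0.6699)
P = B + -1.01·ex + -2.12·ey = (1.2882,-1.2495)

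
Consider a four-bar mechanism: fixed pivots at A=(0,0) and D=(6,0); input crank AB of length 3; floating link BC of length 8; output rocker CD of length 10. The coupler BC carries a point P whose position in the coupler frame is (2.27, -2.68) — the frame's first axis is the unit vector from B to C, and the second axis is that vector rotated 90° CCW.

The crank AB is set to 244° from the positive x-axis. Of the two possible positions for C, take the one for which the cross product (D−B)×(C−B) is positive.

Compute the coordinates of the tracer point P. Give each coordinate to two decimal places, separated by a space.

0.99 -0.04

A=(0,0), D=(6.00,0)
B = A + 3.00·(cos244°, sin244°) = (-1.3151, -2.6964)
|BD| = 7.7962
circle(B,8.00) ∩ circle(D,10.00): a=1.5893, h=7.8405
  candidates: C₊=(-2.5356,5.2100) cross=61.127; C₋=(2.8878,-9.5034) cross=-61.127
  mode + wants cross > 0 → take C=(-2.5356,5.2100) (cross=61.127)
ex = (C−B)/|BC| = (-0.1526,0.9883); ey = (-0.9883,-0.1526)
P = B + 2.27·ex + -2.68·ey = (0.9872,-0.0441)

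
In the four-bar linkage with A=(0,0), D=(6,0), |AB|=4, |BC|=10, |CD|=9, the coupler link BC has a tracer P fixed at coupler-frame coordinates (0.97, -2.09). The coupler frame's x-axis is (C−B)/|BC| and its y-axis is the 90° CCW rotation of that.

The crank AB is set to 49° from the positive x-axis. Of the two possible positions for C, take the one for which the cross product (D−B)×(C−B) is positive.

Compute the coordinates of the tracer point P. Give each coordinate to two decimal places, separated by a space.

4.32 1.45

A=(0,0), D=(6.00,0)
B = A + 4.00·(cos49°, sin49°) = (2.6242, 3.0188)
|BD| = 4.5287
circle(B,10.00) ∩ circle(D,9.00): a=4.3621, h=8.9985
  candidates: C₊=(11.8742,6.8187) cross=40.751; C₋=(-0.1226,-6.5965) cross=-40.751
  mode + wants cross > 0 → take C=(11.8742,6.8187) (cross=40.751)
ex = (C−B)/|BC| = (0.9250,0.3800); ey = (-0.3800,0.9250)
P = B + 0.97·ex + -2.09·ey = (4.3156,1.4542)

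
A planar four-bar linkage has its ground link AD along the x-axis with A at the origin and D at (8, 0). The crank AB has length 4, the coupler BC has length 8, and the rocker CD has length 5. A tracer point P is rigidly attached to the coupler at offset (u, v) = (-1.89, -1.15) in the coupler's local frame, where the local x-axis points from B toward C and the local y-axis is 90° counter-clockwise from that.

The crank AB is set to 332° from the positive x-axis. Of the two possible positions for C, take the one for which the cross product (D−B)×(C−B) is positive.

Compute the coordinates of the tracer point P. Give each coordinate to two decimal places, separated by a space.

3.55 -4.09

A=(0,0), D=(8.00,0)
B = A + 4.00·(cos332°, sin332°) = (3.5318, -1.8779)
|BD| = 4.8468
circle(B,8.00) ∩ circle(D,5.00): a=6.4467, h=4.7371
  candidates: C₊=(7.6395,4.9870) cross=22.960; C₋=(11.3103,-3.7472) cross=-22.960
  mode + wants cross > 0 → take C=(7.6395,4.9870) (cross=22.960)
ex = (C−B)/|BC| = (0.5135,0.8581); ey = (-0.8581,0.5135)
P = B + -1.89·ex + -1.15·ey = (3.5482,-4.0902)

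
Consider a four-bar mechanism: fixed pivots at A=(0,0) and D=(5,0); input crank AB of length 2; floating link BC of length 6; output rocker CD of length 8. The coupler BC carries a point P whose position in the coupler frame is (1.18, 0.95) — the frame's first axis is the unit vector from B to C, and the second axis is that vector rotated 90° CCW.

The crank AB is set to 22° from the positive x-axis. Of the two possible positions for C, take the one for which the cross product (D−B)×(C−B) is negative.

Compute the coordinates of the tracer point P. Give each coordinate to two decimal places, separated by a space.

1.82 -0.77

A=(0,0), D=(5.00,0)
B = A + 2.00·(cos22°, sin22°) = (1.8544, 0.7492)
|BD| = 3.2336
circle(B,6.00) ∩ circle(D,8.00): a=-2.7127, h=5.3518
  candidates: C₊=(0.4555,6.5839) cross=17.306; C₋=(-2.0245,-3.8284) cross=-17.306
  mode - wants cross < 0 → take C=(-2.0245,-3.8284) (cross=-17.306)
ex = (C−B)/|BC| = (-0.6465,-0.7629); ey = (0.7629,-0.6465)
P = B + 1.18·ex + 0.95·ey = (1.8163,-0.7652)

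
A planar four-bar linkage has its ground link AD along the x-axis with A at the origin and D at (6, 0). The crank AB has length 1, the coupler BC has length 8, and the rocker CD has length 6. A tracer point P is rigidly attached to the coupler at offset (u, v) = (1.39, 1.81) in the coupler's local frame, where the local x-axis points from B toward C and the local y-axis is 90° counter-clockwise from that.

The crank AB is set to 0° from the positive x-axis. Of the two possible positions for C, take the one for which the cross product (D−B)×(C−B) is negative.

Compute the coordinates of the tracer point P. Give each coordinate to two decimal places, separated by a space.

A=(0,0), D=(6.00,0)
B = A + 1.00·(cos0°, sin0°) = (1.0000, 0.0000)
|BD| = 5.0000
circle(B,8.00) ∩ circle(D,6.00): a=5.3000, h=5.9925
  candidates: C₊=(6.3000,5.9925) cross=29.962; C₋=(6.3000,-5.9925) cross=-29.962
  mode - wants cross < 0 → take C=(6.3000,-5.9925) (cross=-29.962)
ex = (C−B)/|BC| = (0.6625,-0.7491); ey = (0.7491,0.6625)
P = B + 1.39·ex + 1.81·ey = (3.2767,0.1579)

3.28 0.16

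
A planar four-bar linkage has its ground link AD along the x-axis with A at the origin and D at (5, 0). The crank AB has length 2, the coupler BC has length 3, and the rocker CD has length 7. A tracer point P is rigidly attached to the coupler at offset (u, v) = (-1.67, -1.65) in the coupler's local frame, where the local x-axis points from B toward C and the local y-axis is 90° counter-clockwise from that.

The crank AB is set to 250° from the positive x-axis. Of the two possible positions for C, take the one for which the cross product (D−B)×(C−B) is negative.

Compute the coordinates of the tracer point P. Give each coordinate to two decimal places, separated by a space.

A=(0,0), D=(5.00,0)
B = A + 2.00·(cos250°, sin250°) = (-0.6840, -1.8794)
|BD| = 5.9867
circle(B,3.00) ∩ circle(D,7.00): a=-0.3474, h=2.9798
  candidates: C₊=(-1.9493,0.8407) cross=17.839; C₋=(-0.0784,-4.8176) cross=-17.839
  mode - wants cross < 0 → take C=(-0.0784,-4.8176) (cross=-17.839)
ex = (C−B)/|BC| = (0.2019,-0.9794); ey = (0.9794,0.2019)
P = B + -1.67·ex + -1.65·ey = (-2.6372,-0.5768)

-2.64 -0.58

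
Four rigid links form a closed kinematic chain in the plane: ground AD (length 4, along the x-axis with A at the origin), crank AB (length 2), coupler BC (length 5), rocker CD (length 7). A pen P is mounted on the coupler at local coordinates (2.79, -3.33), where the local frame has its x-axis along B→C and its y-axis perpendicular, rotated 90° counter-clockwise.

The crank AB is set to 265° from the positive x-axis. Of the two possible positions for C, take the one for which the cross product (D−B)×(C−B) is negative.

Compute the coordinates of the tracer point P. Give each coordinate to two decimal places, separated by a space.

-2.20 -5.84

A=(0,0), D=(4.00,0)
B = A + 2.00·(cos265°, sin265°) = (-0.1743, -1.9924)
|BD| = 4.6254
circle(B,5.00) ∩ circle(D,7.00): a=-0.2817, h=4.9921
  candidates: C₊=(-2.5788,2.3915) cross=23.090; C₋=(1.7218,-6.6189) cross=-23.090
  mode - wants cross < 0 → take C=(1.7218,-6.6189) (cross=-23.090)
ex = (C−B)/|BC| = (0.3792,-0.9253); ey = (0.9253,0.3792)
P = B + 2.79·ex + -3.33·ey = (-2.1975,-5.8368)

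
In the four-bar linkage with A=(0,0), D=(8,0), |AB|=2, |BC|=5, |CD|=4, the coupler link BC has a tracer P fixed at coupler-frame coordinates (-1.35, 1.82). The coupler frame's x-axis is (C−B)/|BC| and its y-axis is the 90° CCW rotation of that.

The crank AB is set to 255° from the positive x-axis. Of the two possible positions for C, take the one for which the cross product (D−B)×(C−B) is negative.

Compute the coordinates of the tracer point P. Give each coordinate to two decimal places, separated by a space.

-1.88 -0.12

A=(0,0), D=(8.00,0)
B = A + 2.00·(cos255°, sin255°) = (-0.5176, -1.9319)
|BD| = 8.7340
circle(B,5.00) ∩ circle(D,4.00): a=4.8822, h=1.0789
  candidates: C₊=(4.0050,0.2002) cross=9.423; C₋=(4.4823,-1.9041) cross=-9.423
  mode - wants cross < 0 → take C=(4.4823,-1.9041) (cross=-9.423)
ex = (C−B)/|BC| = (1.0000,0.0055); ey = (-0.0055,1.0000)
P = B + -1.35·ex + 1.82·ey = (-1.8777,-0.1194)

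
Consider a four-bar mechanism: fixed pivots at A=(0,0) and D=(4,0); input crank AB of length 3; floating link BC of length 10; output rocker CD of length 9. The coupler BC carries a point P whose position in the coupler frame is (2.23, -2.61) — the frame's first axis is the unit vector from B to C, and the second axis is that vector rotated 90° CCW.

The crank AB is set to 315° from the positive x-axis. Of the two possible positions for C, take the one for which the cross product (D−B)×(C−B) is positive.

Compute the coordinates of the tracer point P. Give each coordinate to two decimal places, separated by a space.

A=(0,0), D=(4.00,0)
B = A + 3.00·(cos315°, sin315°) = (2.1213, -2.1213)
|BD| = 2.8336
circle(B,10.00) ∩ circle(D,9.00): a=4.7694, h=8.7894
  candidates: C₊=(-1.2965,7.2765) cross=24.906; C₋=(11.8633,-4.3781) cross=-24.906
  mode + wants cross > 0 → take C=(-1.2965,7.2765) (cross=24.906)
ex = (C−B)/|BC| = (-0.3418,0.9398); ey = (-0.9398,-0.3418)
P = B + 2.23·ex + -2.61·ey = (3.8120,0.8664)

3.81 0.87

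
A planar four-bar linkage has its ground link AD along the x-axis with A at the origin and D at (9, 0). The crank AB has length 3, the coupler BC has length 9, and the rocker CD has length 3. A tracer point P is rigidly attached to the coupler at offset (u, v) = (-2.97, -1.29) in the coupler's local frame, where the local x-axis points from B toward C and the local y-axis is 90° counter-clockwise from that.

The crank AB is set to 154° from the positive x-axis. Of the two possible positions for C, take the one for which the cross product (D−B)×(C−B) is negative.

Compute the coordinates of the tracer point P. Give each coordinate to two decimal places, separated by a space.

A=(0,0), D=(9.00,0)
B = A + 3.00·(cos154°, sin154°) = (-2.6964, 1.3151)
|BD| = 11.7701
circle(B,9.00) ∩ circle(D,3.00): a=8.9436, h=1.0056
  candidates: C₊=(6.3036,1.3151) cross=11.836; C₋=(6.0789,-0.6835) cross=-11.836
  mode - wants cross < 0 → take C=(6.0789,-0.6835) (cross=-11.836)
ex = (C−B)/|BC| = (0.9750,-0.2221); ey = (0.2221,0.9750)
P = B + -2.97·ex + -1.29·ey = (-5.8787,0.7169)

-5.88 0.72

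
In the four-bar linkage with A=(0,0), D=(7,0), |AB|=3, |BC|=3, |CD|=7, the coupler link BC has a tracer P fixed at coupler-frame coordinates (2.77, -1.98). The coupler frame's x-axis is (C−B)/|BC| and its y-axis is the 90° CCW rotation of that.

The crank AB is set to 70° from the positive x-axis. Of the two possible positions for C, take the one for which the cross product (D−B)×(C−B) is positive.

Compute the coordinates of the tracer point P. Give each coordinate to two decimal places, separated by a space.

A=(0,0), D=(7.00,0)
B = A + 3.00·(cos70°, sin70°) = (1.0261, 2.8191)
|BD| = 6.6057
circle(B,3.00) ∩ circle(D,7.00): a=0.2752, h=2.9874
  candidates: C₊=(2.5498,5.4033) cross=19.734; C₋=(0.0000,-0.0000) cross=-19.734
  mode + wants cross > 0 → take C=(2.5498,5.4033) (cross=19.734)
ex = (C−B)/|BC| = (0.5079,0.8614); ey = (-0.8614,0.5079)
P = B + 2.77·ex + -1.98·ey = (4.1386,4.1995)

4.14 4.20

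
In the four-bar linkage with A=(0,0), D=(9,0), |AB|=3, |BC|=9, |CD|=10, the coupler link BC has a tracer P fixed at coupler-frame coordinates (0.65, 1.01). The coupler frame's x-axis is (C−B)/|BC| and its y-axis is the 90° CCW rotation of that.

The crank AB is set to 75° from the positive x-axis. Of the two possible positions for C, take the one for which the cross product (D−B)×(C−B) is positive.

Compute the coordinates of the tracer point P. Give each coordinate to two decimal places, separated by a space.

0.43 4.05

A=(0,0), D=(9.00,0)
B = A + 3.00·(cos75°, sin75°) = (0.7765, 2.8978)
|BD| = 8.7192
circle(B,9.00) ∩ circle(D,10.00): a=3.2700, h=8.3849
  candidates: C₊=(6.6473,9.7193) cross=73.109; C₋=(1.0739,-6.0973) cross=-73.109
  mode + wants cross > 0 → take C=(6.6473,9.7193) (cross=73.109)
ex = (C−B)/|BC| = (0.6523,0.7579); ey = (-0.7579,0.6523)
P = B + 0.65·ex + 1.01·ey = (0.4349,4.0493)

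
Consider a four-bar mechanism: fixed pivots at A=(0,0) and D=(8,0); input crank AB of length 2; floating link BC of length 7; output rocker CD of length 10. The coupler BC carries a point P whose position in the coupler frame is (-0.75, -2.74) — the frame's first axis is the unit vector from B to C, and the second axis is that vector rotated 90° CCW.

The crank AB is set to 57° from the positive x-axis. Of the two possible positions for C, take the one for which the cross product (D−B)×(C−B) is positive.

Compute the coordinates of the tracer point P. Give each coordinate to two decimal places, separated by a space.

A=(0,0), D=(8.00,0)
B = A + 2.00·(cos57°, sin57°) = (1.0893, 1.6773)
|BD| = 7.1114
circle(B,7.00) ∩ circle(D,10.00): a=-0.0301, h=6.9999
  candidates: C₊=(2.7111,8.4869) cross=49.779; C₋=(-0.5911,-5.1180) cross=-49.779
  mode + wants cross > 0 → take C=(2.7111,8.4869) (cross=49.779)
ex = (C−B)/|BC| = (0.2317,0.9728); ey = (-0.9728,0.2317)
P = B + -0.75·ex + -2.74·ey = (3.5810,0.3129)

3.58 0.31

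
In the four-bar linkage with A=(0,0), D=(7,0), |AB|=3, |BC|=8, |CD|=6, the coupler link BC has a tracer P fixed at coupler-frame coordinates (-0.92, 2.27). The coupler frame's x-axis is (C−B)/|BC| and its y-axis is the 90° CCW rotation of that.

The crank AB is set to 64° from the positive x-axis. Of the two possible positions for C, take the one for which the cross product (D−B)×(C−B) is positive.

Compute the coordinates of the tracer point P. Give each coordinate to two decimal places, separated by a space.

-0.40 4.44

A=(0,0), D=(7.00,0)
B = A + 3.00·(cos64°, sin64°) = (1.3151, 2.6964)
|BD| = 6.2919
circle(B,8.00) ∩ circle(D,6.00): a=5.3710, h=5.9289
  candidates: C₊=(8.7088,5.7515) cross=37.304; C₋=(3.6271,-4.9622) cross=-37.304
  mode + wants cross > 0 → take C=(8.7088,5.7515) (cross=37.304)
ex = (C−B)/|BC| = (0.9242,0.3819); ey = (-0.3819,0.9242)
P = B + -0.92·ex + 2.27·ey = (-0.4021,4.4430)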